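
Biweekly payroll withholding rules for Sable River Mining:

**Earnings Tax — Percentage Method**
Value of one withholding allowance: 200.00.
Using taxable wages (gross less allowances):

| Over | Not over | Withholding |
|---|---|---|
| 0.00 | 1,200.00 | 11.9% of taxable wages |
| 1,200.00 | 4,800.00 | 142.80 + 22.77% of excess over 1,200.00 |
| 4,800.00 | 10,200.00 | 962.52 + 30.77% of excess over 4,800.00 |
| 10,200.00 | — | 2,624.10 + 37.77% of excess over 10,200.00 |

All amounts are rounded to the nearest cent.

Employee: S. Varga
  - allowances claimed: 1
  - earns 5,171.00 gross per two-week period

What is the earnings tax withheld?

1,015.14

Earnings Tax: taxable = 5,171.00 − 1×200.00 = 4,971.00
  962.52 + 30.77% × (4,971.00 − 4,800.00) = 962.52 + 30.77% × 171.00 = 1,015.14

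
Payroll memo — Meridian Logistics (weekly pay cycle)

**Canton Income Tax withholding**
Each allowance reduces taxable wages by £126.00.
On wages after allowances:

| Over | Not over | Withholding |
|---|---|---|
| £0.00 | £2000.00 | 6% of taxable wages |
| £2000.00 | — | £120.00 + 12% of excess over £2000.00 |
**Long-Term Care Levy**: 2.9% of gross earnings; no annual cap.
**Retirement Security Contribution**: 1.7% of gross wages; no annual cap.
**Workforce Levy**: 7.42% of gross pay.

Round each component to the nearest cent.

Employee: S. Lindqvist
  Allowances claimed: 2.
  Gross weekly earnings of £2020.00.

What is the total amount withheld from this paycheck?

£348.88

Canton Income Tax: taxable = £2020.00 − 2×£126.00 = £1768.00
  6% × £1768.00 = £106.08
Long-Term Care Levy: 2.9% × £2020.00 = £58.58
Retirement Security Contribution: 1.7% × £2020.00 = £34.34
Workforce Levy: 7.42% × £2020.00 = £149.88
Total: £106.08 + £58.58 + £34.34 + £149.88 = £348.88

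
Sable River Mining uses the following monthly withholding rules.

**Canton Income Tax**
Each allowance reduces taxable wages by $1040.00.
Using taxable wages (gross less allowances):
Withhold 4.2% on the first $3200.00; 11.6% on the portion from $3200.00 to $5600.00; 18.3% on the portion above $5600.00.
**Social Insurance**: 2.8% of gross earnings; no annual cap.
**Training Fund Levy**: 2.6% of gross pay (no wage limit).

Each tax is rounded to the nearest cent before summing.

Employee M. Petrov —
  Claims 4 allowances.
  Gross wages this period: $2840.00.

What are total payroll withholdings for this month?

Canton Income Tax: taxable = $2840.00 − 4×$1040.00 = $-1320.00
  Taxable ≤ 0 → $0.00
Social Insurance: 2.8% × $2840.00 = $79.52
Training Fund Levy: 2.6% × $2840.00 = $73.84
Total: $0.00 + $79.52 + $73.84 = $153.36

$153.36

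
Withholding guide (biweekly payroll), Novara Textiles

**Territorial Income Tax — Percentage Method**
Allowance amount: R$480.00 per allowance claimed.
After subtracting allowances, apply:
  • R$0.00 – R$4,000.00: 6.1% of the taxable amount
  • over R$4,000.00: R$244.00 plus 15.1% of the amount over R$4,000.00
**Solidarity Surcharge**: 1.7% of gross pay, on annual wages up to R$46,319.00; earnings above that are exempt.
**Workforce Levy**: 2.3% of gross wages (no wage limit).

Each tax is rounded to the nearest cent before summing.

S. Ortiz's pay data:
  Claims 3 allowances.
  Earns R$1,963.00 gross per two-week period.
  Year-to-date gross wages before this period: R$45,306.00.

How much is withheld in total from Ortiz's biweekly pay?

R$94.27

Territorial Income Tax: taxable = R$1,963.00 − 3×R$480.00 = R$523.00
  6.1% × R$523.00 = R$31.90
Solidarity Surcharge: cap R$46,319.00 − YTD R$45,306.00 = R$1,013.00 subject; 1.7% × R$1,013.00 = R$17.22
Workforce Levy: 2.3% × R$1,963.00 = R$45.15
Total: R$31.90 + R$17.22 + R$45.15 = R$94.27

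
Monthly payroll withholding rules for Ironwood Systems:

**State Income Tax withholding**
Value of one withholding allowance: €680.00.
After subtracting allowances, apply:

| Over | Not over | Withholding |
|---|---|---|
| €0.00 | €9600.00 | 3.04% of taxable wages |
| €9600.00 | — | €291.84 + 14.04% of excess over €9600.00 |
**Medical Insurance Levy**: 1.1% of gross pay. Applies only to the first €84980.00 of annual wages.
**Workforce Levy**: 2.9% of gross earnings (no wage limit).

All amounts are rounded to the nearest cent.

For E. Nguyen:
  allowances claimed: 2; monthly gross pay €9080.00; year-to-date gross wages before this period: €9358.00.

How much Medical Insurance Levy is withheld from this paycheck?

Medical Insurance Levy: 1.1% × €9080.00 = €99.88

€99.88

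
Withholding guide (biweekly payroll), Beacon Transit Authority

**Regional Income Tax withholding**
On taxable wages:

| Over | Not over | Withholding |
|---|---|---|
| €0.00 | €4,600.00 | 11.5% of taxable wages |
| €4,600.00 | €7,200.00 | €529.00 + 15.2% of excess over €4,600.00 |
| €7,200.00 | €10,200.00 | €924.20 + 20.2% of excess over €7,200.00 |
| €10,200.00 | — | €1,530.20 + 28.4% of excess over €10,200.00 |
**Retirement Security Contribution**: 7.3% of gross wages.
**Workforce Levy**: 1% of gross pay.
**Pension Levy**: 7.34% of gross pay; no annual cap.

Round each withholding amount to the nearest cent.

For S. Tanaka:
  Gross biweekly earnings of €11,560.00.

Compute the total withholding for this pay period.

Regional Income Tax: taxable = €11,560.00
  €1,530.20 + 28.4% × (€11,560.00 − €10,200.00) = €1,530.20 + 28.4% × €1,360.00 = €1,916.44
Retirement Security Contribution: 7.3% × €11,560.00 = €843.88
Workforce Levy: 1% × €11,560.00 = €115.60
Pension Levy: 7.34% × €11,560.00 = €848.50
Total: €1,916.44 + €843.88 + €115.60 + €848.50 = €3,724.42

€3,724.42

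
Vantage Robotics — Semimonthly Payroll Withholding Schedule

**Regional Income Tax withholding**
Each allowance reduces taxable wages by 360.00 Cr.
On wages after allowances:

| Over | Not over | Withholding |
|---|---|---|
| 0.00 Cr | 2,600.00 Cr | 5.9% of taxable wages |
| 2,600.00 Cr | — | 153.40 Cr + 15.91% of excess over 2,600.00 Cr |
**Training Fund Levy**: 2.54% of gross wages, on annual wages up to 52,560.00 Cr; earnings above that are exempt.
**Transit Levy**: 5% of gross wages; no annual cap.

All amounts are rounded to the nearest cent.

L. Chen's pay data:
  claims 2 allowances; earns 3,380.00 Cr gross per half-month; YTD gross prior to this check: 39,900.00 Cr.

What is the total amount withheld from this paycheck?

Regional Income Tax: taxable = 3,380.00 Cr − 2×360.00 Cr = 2,660.00 Cr
  153.40 Cr + 15.91% × (2,660.00 Cr − 2,600.00 Cr) = 153.40 Cr + 15.91% × 60.00 Cr = 162.95 Cr
Training Fund Levy: 2.54% × 3,380.00 Cr = 85.85 Cr
Transit Levy: 5% × 3,380.00 Cr = 169.00 Cr
Total: 162.95 Cr + 85.85 Cr + 169.00 Cr = 417.80 Cr

417.80 Cr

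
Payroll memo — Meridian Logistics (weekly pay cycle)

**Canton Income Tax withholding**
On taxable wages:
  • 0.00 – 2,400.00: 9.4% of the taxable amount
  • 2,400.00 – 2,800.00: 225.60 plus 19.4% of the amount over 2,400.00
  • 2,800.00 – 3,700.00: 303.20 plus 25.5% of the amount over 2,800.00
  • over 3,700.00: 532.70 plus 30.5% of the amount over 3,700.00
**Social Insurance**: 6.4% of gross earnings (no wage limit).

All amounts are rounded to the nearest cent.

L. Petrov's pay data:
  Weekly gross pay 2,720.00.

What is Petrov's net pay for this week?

Canton Income Tax: taxable = 2,720.00
  225.60 + 19.4% × (2,720.00 − 2,400.00) = 225.60 + 19.4% × 320.00 = 287.68
Social Insurance: 6.4% × 2,720.00 = 174.08
Total withheld: 287.68 + 174.08 = 461.76
Net pay: 2,720.00 − 461.76 = 2,258.24

2,258.24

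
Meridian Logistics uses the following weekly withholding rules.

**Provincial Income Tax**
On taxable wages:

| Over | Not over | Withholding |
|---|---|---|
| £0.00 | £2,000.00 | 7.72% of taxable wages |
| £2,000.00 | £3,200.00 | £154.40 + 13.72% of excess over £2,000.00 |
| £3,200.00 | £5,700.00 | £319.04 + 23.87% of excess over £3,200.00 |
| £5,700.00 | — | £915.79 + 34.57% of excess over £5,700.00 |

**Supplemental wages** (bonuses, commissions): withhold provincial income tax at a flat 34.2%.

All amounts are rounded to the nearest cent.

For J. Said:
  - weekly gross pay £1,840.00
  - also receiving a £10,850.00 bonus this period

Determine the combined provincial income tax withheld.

Provincial Income Tax: taxable = £1,840.00
  7.72% × £1,840.00 = £142.05
Supplemental (34.2% flat on bonus): 34.2% × £10,850.00 = £3,710.70
Total provincial income tax: £142.05 + £3,710.70 = £3,852.75

£3,852.75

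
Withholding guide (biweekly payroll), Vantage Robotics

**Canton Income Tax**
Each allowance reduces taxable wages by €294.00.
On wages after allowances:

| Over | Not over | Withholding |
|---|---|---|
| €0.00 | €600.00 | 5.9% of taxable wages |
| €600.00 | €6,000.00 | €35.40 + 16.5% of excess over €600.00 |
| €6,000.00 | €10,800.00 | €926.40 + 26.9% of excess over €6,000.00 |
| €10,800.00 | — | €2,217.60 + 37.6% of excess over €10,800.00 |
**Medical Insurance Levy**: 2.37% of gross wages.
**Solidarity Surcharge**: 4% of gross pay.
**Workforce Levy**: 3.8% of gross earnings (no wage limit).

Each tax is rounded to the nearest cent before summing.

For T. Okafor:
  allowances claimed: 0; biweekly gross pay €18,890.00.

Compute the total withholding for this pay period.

€7,180.55

Canton Income Tax: taxable = €18,890.00
  €2,217.60 + 37.6% × (€18,890.00 − €10,800.00) = €2,217.60 + 37.6% × €8,090.00 = €5,259.44
Medical Insurance Levy: 2.37% × €18,890.00 = €447.69
Solidarity Surcharge: 4% × €18,890.00 = €755.60
Workforce Levy: 3.8% × €18,890.00 = €717.82
Total: €5,259.44 + €447.69 + €755.60 + €717.82 = €7,180.55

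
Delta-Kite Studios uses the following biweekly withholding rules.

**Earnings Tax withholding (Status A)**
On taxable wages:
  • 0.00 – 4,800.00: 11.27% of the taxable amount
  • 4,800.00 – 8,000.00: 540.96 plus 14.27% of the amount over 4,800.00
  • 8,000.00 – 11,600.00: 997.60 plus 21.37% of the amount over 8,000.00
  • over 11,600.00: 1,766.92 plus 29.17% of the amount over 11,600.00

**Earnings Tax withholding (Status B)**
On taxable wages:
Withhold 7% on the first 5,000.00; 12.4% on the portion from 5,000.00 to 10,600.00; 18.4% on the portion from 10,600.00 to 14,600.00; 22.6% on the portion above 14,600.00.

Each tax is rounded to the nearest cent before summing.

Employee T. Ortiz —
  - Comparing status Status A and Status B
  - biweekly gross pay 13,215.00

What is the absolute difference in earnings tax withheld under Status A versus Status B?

Earnings Tax (Status A): taxable = 13,215.00
  1,766.92 + 29.17% × (13,215.00 − 11,600.00) = 1,766.92 + 29.17% × 1,615.00 = 2,238.02
Earnings Tax (Status B): taxable = 13,215.00
  1,044.40 + 18.4% × (13,215.00 − 10,600.00) = 1,044.40 + 18.4% × 2,615.00 = 1,525.56
Difference: |2,238.02 − 1,525.56| = 712.46 (higher under Status A)

712.46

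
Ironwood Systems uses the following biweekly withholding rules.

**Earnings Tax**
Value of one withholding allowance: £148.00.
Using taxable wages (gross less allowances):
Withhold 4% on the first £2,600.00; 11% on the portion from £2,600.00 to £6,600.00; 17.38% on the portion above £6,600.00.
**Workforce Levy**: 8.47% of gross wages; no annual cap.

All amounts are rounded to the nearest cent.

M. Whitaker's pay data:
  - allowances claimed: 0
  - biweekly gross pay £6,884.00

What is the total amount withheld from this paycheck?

£1,176.43

Earnings Tax: taxable = £6,884.00
  £544.00 + 17.38% × (£6,884.00 − £6,600.00) = £544.00 + 17.38% × £284.00 = £593.36
Workforce Levy: 8.47% × £6,884.00 = £583.07
Total: £593.36 + £583.07 = £1,176.43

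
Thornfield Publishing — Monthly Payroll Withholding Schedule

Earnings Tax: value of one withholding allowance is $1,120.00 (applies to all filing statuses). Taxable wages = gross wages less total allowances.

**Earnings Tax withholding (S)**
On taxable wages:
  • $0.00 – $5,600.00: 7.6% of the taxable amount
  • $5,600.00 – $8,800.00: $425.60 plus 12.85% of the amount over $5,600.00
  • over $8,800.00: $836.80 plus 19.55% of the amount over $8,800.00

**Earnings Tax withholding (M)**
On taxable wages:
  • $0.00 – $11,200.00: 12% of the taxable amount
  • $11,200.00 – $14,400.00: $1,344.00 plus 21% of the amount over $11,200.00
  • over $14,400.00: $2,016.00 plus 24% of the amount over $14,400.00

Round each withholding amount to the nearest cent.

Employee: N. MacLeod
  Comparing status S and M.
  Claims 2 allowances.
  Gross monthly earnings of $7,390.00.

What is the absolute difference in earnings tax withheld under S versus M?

Earnings Tax (S): taxable = $7,390.00 − 2×$1,120.00 = $5,150.00
  7.6% × $5,150.00 = $391.40
Earnings Tax (M): taxable = $7,390.00 − 2×$1,120.00 = $5,150.00
  12% × $5,150.00 = $618.00
Difference: |$391.40 − $618.00| = $226.60 (higher under M)

$226.60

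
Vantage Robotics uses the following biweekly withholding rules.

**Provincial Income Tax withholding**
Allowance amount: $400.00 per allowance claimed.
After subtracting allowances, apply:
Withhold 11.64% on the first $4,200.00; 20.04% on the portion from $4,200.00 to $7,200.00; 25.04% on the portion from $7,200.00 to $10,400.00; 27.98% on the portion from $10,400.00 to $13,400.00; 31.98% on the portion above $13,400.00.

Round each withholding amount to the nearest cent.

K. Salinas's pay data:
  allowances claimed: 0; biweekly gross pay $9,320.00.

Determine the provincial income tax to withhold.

$1,620.93

Provincial Income Tax: taxable = $9,320.00
  $1,090.08 + 25.04% × ($9,320.00 − $7,200.00) = $1,090.08 + 25.04% × $2,120.00 = $1,620.93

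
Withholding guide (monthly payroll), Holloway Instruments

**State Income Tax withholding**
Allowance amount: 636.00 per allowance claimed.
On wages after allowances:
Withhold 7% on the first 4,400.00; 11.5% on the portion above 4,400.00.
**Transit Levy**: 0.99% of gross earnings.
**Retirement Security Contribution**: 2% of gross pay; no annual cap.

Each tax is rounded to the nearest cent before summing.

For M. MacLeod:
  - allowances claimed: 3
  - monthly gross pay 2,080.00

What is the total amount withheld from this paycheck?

74.23

State Income Tax: taxable = 2,080.00 − 3×636.00 = 172.00
  7% × 172.00 = 12.04
Transit Levy: 0.99% × 2,080.00 = 20.59
Retirement Security Contribution: 2% × 2,080.00 = 41.60
Total: 12.04 + 20.59 + 41.60 = 74.23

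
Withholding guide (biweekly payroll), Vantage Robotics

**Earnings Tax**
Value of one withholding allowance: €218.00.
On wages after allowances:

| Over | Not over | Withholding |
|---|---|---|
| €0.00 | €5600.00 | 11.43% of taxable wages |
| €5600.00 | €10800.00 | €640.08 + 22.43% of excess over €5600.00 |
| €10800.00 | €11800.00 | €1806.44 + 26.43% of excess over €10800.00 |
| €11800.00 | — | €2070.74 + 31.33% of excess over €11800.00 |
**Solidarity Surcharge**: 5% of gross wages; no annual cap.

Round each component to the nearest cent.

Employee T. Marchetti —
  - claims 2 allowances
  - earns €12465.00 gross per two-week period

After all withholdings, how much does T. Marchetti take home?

Earnings Tax: taxable = €12465.00 − 2×€218.00 = €12029.00
  €2070.74 + 31.33% × (€12029.00 − €11800.00) = €2070.74 + 31.33% × €229.00 = €2142.49
Solidarity Surcharge: 5% × €12465.00 = €623.25
Total withheld: €2142.49 + €623.25 = €2765.74
Net pay: €12465.00 − €2765.74 = €9699.26

€9699.26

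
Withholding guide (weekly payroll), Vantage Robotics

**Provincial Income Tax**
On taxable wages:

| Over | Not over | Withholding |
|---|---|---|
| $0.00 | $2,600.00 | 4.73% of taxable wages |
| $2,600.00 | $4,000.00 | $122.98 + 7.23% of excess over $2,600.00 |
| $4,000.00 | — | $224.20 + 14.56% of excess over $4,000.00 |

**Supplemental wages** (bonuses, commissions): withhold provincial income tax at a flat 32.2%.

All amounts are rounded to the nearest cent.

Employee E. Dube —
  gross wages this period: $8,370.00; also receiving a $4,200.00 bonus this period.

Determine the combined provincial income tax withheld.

Provincial Income Tax: taxable = $8,370.00
  $224.20 + 14.56% × ($8,370.00 − $4,000.00) = $224.20 + 14.56% × $4,370.00 = $860.47
Supplemental (32.2% flat on bonus): 32.2% × $4,200.00 = $1,352.40
Total provincial income tax: $860.47 + $1,352.40 = $2,212.87

$2,212.87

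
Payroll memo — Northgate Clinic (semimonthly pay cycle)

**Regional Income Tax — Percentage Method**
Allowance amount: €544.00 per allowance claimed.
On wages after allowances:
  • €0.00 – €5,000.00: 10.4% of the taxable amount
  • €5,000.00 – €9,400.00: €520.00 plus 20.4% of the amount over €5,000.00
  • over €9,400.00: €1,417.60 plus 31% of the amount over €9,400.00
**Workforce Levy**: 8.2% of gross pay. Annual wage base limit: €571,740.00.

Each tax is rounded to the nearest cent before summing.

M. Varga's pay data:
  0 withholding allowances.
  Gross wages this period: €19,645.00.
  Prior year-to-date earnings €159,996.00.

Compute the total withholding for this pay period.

€6,204.44

Regional Income Tax: taxable = €19,645.00
  €1,417.60 + 31% × (€19,645.00 − €9,400.00) = €1,417.60 + 31% × €10,245.00 = €4,593.55
Workforce Levy: 8.2% × €19,645.00 = €1,610.89
Total: €4,593.55 + €1,610.89 = €6,204.44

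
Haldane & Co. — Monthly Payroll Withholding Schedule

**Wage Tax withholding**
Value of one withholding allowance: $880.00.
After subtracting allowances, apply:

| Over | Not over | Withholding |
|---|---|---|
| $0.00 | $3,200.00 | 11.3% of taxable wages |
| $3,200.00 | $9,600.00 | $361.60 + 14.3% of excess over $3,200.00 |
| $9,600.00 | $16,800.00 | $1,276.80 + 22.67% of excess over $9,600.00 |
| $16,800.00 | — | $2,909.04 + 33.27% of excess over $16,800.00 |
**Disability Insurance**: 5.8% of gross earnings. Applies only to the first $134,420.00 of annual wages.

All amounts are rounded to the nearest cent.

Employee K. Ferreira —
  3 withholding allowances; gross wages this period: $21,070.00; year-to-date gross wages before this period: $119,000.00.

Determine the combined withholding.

Wage Tax: taxable = $21,070.00 − 3×$880.00 = $18,430.00
  $2,909.04 + 33.27% × ($18,430.00 − $16,800.00) = $2,909.04 + 33.27% × $1,630.00 = $3,451.34
Disability Insurance: cap $134,420.00 − YTD $119,000.00 = $15,420.00 subject; 5.8% × $15,420.00 = $894.36
Total: $3,451.34 + $894.36 = $4,345.70

$4,345.70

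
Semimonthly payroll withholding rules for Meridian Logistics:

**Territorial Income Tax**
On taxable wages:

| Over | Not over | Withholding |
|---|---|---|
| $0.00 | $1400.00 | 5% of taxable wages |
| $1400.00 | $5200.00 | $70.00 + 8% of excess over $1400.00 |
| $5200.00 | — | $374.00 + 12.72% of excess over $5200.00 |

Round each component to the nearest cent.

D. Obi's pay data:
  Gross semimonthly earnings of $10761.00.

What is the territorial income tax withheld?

$1081.36

Territorial Income Tax: taxable = $10761.00
  $374.00 + 12.72% × ($10761.00 − $5200.00) = $374.00 + 12.72% × $5561.00 = $1081.36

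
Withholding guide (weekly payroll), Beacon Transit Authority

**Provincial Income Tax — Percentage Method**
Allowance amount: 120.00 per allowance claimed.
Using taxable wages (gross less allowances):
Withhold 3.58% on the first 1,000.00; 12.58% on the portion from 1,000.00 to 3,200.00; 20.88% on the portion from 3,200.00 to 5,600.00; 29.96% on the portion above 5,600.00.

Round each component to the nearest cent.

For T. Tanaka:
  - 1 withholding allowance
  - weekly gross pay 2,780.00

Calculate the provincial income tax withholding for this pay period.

244.63

Provincial Income Tax: taxable = 2,780.00 − 1×120.00 = 2,660.00
  35.80 + 12.58% × (2,660.00 − 1,000.00) = 35.80 + 12.58% × 1,660.00 = 244.63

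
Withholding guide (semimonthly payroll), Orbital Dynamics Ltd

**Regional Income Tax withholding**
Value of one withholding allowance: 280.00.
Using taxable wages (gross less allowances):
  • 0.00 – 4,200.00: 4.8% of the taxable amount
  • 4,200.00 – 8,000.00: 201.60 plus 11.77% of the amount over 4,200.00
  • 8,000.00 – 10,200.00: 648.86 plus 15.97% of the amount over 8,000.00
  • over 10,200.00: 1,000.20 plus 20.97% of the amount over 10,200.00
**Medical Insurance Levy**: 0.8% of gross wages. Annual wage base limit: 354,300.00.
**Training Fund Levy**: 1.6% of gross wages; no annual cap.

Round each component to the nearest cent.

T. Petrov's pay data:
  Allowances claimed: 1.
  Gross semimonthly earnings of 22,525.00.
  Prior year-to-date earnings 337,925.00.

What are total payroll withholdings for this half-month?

4,017.44

Regional Income Tax: taxable = 22,525.00 − 1×280.00 = 22,245.00
  1,000.20 + 20.97% × (22,245.00 − 10,200.00) = 1,000.20 + 20.97% × 12,045.00 = 3,526.04
Medical Insurance Levy: cap 354,300.00 − YTD 337,925.00 = 16,375.00 subject; 0.8% × 16,375.00 = 131.00
Training Fund Levy: 1.6% × 22,525.00 = 360.40
Total: 3,526.04 + 131.00 + 360.40 = 4,017.44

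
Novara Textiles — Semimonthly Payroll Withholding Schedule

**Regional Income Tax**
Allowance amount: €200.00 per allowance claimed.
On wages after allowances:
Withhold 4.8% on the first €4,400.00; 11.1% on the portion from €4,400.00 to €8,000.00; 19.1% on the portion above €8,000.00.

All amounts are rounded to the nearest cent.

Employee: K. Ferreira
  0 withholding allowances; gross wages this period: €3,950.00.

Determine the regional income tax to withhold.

Regional Income Tax: taxable = €3,950.00
  4.8% × €3,950.00 = €189.60

€189.60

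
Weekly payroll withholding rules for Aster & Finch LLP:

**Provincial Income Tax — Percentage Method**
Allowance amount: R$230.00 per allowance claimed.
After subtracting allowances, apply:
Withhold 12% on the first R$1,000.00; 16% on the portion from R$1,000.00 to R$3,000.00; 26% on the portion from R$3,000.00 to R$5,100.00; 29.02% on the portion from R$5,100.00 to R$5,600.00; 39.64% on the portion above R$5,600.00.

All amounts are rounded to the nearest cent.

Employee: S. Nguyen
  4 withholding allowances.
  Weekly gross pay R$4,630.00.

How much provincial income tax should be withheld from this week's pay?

R$624.60

Provincial Income Tax: taxable = R$4,630.00 − 4×R$230.00 = R$3,710.00
  R$440.00 + 26% × (R$3,710.00 − R$3,000.00) = R$440.00 + 26% × R$710.00 = R$624.60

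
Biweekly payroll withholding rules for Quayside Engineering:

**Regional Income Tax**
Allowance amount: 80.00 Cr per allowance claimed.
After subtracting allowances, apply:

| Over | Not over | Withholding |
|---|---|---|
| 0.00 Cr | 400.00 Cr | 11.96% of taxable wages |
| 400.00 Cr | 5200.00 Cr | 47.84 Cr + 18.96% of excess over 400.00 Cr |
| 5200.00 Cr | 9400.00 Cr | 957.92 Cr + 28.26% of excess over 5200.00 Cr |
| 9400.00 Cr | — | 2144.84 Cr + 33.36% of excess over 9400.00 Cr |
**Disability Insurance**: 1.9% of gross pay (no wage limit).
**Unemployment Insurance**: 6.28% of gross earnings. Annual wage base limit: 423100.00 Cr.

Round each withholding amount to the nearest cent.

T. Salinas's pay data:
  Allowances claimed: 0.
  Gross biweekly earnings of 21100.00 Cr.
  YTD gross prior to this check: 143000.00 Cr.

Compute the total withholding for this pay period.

Regional Income Tax: taxable = 21100.00 Cr
  2144.84 Cr + 33.36% × (21100.00 Cr − 9400.00 Cr) = 2144.84 Cr + 33.36% × 11700.00 Cr = 6047.96 Cr
Disability Insurance: 1.9% × 21100.00 Cr = 400.90 Cr
Unemployment Insurance: 6.28% × 21100.00 Cr = 1325.08 Cr
Total: 6047.96 Cr + 400.90 Cr + 1325.08 Cr = 7773.94 Cr

7773.94 Cr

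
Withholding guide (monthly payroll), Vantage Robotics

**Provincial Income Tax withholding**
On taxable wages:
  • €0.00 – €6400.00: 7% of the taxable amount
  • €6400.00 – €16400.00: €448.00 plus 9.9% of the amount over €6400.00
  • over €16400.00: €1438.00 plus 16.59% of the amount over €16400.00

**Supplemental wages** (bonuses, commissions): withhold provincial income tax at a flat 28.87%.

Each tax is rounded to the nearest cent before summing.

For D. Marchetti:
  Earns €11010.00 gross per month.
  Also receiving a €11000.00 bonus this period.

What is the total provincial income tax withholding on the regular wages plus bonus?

€4080.09

Provincial Income Tax: taxable = €11010.00
  €448.00 + 9.9% × (€11010.00 − €6400.00) = €448.00 + 9.9% × €4610.00 = €904.39
Supplemental (28.87% flat on bonus): 28.87% × €11000.00 = €3175.70
Total provincial income tax: €904.39 + €3175.70 = €4080.09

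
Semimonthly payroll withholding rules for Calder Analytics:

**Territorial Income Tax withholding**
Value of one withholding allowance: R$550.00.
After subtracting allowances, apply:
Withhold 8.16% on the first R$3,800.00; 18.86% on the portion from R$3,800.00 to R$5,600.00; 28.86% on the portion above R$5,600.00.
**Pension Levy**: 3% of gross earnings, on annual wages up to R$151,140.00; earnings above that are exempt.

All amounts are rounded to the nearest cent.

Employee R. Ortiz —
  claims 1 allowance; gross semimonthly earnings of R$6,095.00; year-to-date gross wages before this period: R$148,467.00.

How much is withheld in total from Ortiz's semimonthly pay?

Territorial Income Tax: taxable = R$6,095.00 − 1×R$550.00 = R$5,545.00
  R$310.08 + 18.86% × (R$5,545.00 − R$3,800.00) = R$310.08 + 18.86% × R$1,745.00 = R$639.19
Pension Levy: cap R$151,140.00 − YTD R$148,467.00 = R$2,673.00 subject; 3% × R$2,673.00 = R$80.19
Total: R$639.19 + R$80.19 = R$719.38

R$719.38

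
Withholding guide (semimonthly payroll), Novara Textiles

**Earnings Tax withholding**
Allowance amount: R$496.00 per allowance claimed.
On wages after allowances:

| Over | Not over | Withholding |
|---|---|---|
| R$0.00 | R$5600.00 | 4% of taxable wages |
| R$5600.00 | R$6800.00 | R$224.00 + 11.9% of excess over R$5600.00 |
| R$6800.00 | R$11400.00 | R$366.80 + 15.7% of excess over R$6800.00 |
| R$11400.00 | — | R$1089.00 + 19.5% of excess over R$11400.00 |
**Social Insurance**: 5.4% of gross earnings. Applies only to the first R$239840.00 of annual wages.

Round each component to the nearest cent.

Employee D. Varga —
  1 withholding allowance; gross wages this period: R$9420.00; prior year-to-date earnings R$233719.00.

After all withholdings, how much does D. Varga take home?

Earnings Tax: taxable = R$9420.00 − 1×R$496.00 = R$8924.00
  R$366.80 + 15.7% × (R$8924.00 − R$6800.00) = R$366.80 + 15.7% × R$2124.00 = R$700.27
Social Insurance: cap R$239840.00 − YTD R$233719.00 = R$6121.00 subject; 5.4% × R$6121.00 = R$330.53
Total withheld: R$700.27 + R$330.53 = R$1030.80
Net pay: R$9420.00 − R$1030.80 = R$8389.20

R$8389.20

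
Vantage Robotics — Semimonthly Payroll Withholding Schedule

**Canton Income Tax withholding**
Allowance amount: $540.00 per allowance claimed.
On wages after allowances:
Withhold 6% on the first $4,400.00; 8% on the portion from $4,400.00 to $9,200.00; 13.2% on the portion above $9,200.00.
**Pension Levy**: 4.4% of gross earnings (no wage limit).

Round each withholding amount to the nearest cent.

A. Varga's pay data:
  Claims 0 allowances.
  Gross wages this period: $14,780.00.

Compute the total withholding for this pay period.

Canton Income Tax: taxable = $14,780.00
  $648.00 + 13.2% × ($14,780.00 − $9,200.00) = $648.00 + 13.2% × $5,580.00 = $1,384.56
Pension Levy: 4.4% × $14,780.00 = $650.32
Total: $1,384.56 + $650.32 = $2,034.88

$2,034.88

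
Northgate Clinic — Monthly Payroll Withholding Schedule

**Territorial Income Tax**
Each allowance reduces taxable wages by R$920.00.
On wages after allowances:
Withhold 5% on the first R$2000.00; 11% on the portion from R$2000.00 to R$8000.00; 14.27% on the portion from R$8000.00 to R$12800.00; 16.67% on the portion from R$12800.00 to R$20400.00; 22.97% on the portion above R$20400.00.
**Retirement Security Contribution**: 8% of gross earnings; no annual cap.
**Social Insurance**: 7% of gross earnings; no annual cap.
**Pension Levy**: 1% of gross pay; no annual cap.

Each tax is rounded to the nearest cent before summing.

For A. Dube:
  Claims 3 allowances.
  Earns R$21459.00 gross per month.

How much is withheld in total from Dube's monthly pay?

Territorial Income Tax: taxable = R$21459.00 − 3×R$920.00 = R$18699.00
  R$1444.96 + 16.67% × (R$18699.00 − R$12800.00) = R$1444.96 + 16.67% × R$5899.00 = R$2428.32
Retirement Security Contribution: 8% × R$21459.00 = R$1716.72
Social Insurance: 7% × R$21459.00 = R$1502.13
Pension Levy: 1% × R$21459.00 = R$214.59
Total: R$2428.32 + R$1716.72 + R$1502.13 + R$214.59 = R$5861.76

R$5861.76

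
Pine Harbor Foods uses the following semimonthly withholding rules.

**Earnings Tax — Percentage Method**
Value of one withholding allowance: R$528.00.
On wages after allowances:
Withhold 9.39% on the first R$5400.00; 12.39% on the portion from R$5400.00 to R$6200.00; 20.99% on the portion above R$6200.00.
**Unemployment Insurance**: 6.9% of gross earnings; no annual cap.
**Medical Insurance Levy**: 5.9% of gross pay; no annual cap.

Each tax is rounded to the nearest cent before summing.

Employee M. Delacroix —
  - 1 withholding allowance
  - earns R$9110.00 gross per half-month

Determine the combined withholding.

Earnings Tax: taxable = R$9110.00 − 1×R$528.00 = R$8582.00
  R$606.18 + 20.99% × (R$8582.00 − R$6200.00) = R$606.18 + 20.99% × R$2382.00 = R$1106.16
Unemployment Insurance: 6.9% × R$9110.00 = R$628.59
Medical Insurance Levy: 5.9% × R$9110.00 = R$537.49
Total: R$1106.16 + R$628.59 + R$537.49 = R$2272.24

R$2272.24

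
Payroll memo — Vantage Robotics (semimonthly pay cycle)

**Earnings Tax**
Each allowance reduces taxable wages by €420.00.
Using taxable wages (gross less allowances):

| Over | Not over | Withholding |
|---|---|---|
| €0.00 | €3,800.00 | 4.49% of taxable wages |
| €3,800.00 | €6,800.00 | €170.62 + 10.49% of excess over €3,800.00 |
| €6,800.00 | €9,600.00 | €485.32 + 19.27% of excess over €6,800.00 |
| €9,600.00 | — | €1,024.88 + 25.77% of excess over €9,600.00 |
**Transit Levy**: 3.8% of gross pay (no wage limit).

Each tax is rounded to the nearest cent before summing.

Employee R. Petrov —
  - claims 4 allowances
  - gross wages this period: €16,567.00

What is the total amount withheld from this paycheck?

Earnings Tax: taxable = €16,567.00 − 4×€420.00 = €14,887.00
  €1,024.88 + 25.77% × (€14,887.00 − €9,600.00) = €1,024.88 + 25.77% × €5,287.00 = €2,387.34
Transit Levy: 3.8% × €16,567.00 = €629.55
Total: €2,387.34 + €629.55 = €3,016.89

€3,016.89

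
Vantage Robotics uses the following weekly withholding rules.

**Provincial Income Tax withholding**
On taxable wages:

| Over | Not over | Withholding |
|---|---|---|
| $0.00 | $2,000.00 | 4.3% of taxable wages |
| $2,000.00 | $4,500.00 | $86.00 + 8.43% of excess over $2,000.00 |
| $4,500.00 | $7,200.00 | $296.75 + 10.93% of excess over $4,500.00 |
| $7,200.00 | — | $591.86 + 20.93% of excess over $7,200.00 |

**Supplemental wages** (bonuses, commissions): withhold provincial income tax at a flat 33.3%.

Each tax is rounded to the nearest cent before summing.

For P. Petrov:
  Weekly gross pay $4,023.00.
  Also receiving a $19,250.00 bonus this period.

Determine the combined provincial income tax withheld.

Provincial Income Tax: taxable = $4,023.00
  $86.00 + 8.43% × ($4,023.00 − $2,000.00) = $86.00 + 8.43% × $2,023.00 = $256.54
Supplemental (33.3% flat on bonus): 33.3% × $19,250.00 = $6,410.25
Total provincial income tax: $256.54 + $6,410.25 = $6,666.79

$6,666.79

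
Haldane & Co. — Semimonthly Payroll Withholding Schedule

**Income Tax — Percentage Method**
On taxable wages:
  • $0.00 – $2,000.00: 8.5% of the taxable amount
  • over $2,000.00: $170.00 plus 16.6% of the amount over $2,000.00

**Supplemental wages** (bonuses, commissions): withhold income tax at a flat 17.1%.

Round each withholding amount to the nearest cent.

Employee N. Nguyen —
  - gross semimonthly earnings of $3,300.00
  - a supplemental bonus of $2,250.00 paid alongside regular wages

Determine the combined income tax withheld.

Income Tax: taxable = $3,300.00
  $170.00 + 16.6% × ($3,300.00 − $2,000.00) = $170.00 + 16.6% × $1,300.00 = $385.80
Supplemental (17.1% flat on bonus): 17.1% × $2,250.00 = $384.75
Total income tax: $385.80 + $384.75 = $770.55

$770.55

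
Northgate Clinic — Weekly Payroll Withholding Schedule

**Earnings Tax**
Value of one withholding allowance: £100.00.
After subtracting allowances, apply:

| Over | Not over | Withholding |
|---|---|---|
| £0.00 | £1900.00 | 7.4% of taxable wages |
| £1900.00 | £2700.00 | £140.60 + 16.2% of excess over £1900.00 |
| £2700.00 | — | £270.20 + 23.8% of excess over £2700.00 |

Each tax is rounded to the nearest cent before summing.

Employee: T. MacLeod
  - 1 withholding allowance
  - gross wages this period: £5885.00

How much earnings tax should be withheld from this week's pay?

Earnings Tax: taxable = £5885.00 − 1×£100.00 = £5785.00
  £270.20 + 23.8% × (£5785.00 − £2700.00) = £270.20 + 23.8% × £3085.00 = £1004.43

£1004.43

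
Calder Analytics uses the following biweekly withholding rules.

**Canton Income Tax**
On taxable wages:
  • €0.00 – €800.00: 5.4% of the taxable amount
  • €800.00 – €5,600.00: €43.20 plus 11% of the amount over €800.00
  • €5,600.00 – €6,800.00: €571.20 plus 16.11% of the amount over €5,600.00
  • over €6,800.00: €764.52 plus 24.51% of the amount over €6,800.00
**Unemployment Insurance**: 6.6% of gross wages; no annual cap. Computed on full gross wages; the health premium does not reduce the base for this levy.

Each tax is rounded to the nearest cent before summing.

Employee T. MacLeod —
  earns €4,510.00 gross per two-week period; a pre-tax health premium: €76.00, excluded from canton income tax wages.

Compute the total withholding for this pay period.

€740.60

Canton Income Tax: taxable = €4,510.00 − €76.00 = €4,434.00
  €43.20 + 11% × (€4,434.00 − €800.00) = €43.20 + 11% × €3,634.00 = €442.94
Unemployment Insurance: 6.6% × €4,510.00 = €297.66
Total: €442.94 + €297.66 = €740.60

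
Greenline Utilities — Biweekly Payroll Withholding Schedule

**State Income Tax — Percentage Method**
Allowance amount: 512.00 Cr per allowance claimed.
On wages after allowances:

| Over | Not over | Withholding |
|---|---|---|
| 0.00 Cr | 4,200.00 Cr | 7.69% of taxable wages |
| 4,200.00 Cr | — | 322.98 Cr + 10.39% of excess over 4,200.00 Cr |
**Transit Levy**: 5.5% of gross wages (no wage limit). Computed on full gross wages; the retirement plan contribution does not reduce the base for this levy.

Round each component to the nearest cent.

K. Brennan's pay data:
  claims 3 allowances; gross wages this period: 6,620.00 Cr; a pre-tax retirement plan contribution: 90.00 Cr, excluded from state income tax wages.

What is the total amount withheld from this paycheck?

State Income Tax: taxable = 6,620.00 Cr − 90.00 Cr − 3×512.00 Cr = 4,994.00 Cr
  322.98 Cr + 10.39% × (4,994.00 Cr − 4,200.00 Cr) = 322.98 Cr + 10.39% × 794.00 Cr = 405.48 Cr
Transit Levy: 5.5% × 6,620.00 Cr = 364.10 Cr
Total: 405.48 Cr + 364.10 Cr = 769.58 Cr

769.58 Cr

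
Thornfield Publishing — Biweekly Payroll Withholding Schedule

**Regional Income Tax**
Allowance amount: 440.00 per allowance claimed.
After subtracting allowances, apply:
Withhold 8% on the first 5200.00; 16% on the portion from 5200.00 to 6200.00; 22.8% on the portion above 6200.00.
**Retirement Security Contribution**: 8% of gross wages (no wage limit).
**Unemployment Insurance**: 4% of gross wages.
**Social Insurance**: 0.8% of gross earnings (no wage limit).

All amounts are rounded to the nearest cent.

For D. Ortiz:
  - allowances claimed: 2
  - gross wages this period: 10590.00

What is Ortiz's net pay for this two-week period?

7858.20

Regional Income Tax: taxable = 10590.00 − 2×440.00 = 9710.00
  576.00 + 22.8% × (9710.00 − 6200.00) = 576.00 + 22.8% × 3510.00 = 1376.28
Retirement Security Contribution: 8% × 10590.00 = 847.20
Unemployment Insurance: 4% × 10590.00 = 423.60
Social Insurance: 0.8% × 10590.00 = 84.72
Total withheld: 1376.28 + 847.20 + 423.60 + 84.72 = 2731.80
Net pay: 10590.00 − 2731.80 = 7858.20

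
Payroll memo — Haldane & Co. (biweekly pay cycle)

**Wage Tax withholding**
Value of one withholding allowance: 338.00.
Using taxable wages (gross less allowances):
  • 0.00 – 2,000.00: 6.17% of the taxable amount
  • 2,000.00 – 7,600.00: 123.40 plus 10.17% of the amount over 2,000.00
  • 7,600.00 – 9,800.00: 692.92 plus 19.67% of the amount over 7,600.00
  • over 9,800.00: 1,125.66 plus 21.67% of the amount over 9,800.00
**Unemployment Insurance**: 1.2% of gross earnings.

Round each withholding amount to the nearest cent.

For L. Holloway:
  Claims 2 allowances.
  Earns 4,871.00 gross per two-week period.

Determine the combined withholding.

405.08

Wage Tax: taxable = 4,871.00 − 2×338.00 = 4,195.00
  123.40 + 10.17% × (4,195.00 − 2,000.00) = 123.40 + 10.17% × 2,195.00 = 346.63
Unemployment Insurance: 1.2% × 4,871.00 = 58.45
Total: 346.63 + 58.45 = 405.08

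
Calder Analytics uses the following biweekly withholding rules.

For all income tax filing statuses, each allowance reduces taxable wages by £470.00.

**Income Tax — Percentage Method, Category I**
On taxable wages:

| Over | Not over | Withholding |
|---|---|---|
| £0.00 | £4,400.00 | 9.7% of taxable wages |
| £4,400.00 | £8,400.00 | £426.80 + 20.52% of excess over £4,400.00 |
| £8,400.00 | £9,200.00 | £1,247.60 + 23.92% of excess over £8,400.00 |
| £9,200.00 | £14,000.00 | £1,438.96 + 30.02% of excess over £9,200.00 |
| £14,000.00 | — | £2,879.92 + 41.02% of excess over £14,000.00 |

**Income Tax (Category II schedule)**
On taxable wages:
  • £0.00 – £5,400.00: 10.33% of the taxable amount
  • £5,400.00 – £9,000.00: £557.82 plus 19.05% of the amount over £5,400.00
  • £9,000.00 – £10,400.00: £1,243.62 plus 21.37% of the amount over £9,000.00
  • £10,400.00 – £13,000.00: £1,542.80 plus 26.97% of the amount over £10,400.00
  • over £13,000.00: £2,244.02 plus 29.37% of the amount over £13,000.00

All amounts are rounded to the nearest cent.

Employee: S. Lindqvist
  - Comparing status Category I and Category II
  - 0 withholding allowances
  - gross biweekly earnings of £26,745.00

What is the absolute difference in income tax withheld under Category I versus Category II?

Income Tax (Category I): taxable = £26,745.00
  £2,879.92 + 41.02% × (£26,745.00 − £14,000.00) = £2,879.92 + 41.02% × £12,745.00 = £8,107.92
Income Tax (Category II): taxable = £26,745.00
  £2,244.02 + 29.37% × (£26,745.00 − £13,000.00) = £2,244.02 + 29.37% × £13,745.00 = £6,280.93
Difference: |£8,107.92 − £6,280.93| = £1,826.99 (higher under Category I)

£1,826.99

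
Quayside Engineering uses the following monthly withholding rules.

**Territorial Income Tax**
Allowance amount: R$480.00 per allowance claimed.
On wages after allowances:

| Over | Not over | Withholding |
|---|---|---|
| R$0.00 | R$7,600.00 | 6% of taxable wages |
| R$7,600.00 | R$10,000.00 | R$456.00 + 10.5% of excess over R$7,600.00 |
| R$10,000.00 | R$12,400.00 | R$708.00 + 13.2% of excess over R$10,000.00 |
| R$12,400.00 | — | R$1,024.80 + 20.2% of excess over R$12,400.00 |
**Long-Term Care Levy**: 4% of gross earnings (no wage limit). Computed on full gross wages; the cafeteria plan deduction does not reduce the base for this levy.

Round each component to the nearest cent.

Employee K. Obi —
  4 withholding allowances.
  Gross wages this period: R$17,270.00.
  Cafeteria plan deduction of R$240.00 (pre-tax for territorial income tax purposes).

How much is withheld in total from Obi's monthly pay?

R$2,263.02

Territorial Income Tax: taxable = R$17,270.00 − R$240.00 − 4×R$480.00 = R$15,110.00
  R$1,024.80 + 20.2% × (R$15,110.00 − R$12,400.00) = R$1,024.80 + 20.2% × R$2,710.00 = R$1,572.22
Long-Term Care Levy: 4% × R$17,270.00 = R$690.80
Total: R$1,572.22 + R$690.80 = R$2,263.02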